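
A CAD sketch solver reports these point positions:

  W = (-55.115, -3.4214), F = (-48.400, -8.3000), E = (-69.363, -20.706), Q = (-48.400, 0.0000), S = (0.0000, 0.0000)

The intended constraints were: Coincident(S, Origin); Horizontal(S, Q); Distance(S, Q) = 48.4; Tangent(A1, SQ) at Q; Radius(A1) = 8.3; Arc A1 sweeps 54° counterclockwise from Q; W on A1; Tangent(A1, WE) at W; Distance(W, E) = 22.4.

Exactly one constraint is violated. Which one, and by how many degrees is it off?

Tangent(A1, WE) at W — off by 3.50°.

S = (0.00, 0.00) ✓; S.y = 0.00, Q.y = 0.00 ✓; |SQ| = 48.40 ✓; ∠(FQ, QS) = 90.00° ✓; |FQ| = 8.300 ✓; bearing(F→W) − bearing(F→Q) = 54.00° ✓; |FW| = 8.300 ✓; ∠(FW, WE) = 93.50° ✗; |WE| = 22.40 ✓.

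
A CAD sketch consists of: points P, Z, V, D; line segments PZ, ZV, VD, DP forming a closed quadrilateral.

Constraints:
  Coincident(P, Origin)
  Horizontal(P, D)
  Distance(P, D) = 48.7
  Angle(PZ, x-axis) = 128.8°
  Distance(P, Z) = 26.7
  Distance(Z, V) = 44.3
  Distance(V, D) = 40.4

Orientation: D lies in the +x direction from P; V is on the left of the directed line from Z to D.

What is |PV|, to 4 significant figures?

42.09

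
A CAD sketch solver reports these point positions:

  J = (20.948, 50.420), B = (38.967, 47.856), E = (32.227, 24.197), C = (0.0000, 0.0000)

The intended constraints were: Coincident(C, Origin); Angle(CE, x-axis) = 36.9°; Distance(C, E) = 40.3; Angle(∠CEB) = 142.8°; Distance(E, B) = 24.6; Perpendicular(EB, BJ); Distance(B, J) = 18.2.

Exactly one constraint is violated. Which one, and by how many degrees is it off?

Perpendicular(EB, BJ) — off by 7.80°.

C = (0.00, 0.00) ✓; CE at 36.90° ✓; |CE| = 40.30 ✓; ∠CEB = 142.8° ✓; |EB| = 24.60 ✓; ∠(EB, BJ) = 97.80° ✗; |BJ| = 18.20 ✓.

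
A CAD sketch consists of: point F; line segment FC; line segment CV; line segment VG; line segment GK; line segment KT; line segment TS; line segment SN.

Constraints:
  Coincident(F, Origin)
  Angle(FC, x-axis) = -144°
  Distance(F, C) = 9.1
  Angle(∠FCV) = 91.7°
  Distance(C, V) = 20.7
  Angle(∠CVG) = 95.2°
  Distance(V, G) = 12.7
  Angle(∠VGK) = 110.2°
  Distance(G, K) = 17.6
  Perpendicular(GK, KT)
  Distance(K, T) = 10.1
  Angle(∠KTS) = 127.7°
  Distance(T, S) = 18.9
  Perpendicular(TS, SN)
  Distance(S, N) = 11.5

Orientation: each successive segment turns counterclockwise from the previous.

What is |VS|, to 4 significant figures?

12.01

GK is perpendicular to KT, so KT runs at -171.1°; with |KT| = 10.1, T = (2.699, -0.4471). ∠KTS = 127.7° gives TS at -118.8° from the x-axis; with |TS| = 18.9, S = (-6.407, -17.01). Then |VS| = |S − V| = 12.01.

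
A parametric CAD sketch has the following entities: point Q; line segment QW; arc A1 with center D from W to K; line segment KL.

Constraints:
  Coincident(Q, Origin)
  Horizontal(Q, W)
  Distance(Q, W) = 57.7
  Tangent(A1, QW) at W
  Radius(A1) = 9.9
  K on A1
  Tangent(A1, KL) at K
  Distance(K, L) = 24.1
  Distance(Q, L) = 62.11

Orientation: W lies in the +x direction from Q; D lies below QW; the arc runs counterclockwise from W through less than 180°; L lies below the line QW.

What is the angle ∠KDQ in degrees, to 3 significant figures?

17.7°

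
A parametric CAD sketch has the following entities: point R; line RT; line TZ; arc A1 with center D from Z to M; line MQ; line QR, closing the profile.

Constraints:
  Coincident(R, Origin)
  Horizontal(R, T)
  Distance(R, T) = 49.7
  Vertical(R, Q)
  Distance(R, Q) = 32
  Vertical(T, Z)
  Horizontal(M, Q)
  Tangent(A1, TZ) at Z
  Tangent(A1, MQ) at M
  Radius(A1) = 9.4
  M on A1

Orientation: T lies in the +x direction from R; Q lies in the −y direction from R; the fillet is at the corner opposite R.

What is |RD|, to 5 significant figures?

46.204

RQ is vertical with |RQ| = 32.0 and Q on the −y side, so Q = (0.0000, -32.000). The virtual corner opposite R is at (49.700, -32.000). A1 meets TZ tangentially, so DZ is at right angles to TZ and since A1 is tangent to MQ there, DM ⟂ MQ, with radius 9.4, so the center D sits 9.4 in from both sides at D = (40.300, -22.600). Then |RD| = |D − R| = 46.204.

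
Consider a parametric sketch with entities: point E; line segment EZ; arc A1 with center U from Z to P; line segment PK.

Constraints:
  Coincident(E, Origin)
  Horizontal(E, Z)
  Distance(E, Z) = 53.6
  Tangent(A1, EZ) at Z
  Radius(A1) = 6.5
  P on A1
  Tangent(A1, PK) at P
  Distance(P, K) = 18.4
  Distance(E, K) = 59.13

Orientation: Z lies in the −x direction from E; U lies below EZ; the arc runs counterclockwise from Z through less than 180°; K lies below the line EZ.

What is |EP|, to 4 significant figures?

60.32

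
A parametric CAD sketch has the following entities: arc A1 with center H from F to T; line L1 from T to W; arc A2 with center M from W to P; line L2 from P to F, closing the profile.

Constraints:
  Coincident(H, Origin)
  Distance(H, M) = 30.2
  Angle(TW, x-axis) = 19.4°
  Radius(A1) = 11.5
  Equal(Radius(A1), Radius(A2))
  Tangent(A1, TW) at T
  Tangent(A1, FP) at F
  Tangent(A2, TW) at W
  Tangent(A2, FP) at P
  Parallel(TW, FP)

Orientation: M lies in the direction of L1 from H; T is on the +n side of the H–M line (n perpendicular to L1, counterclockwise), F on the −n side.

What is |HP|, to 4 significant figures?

32.32

The slot axis is L1's direction at 19.4°, so u = (cos 19.4°, sin 19.4°) = (0.9432, 0.3322) and n = (−sin 19.4°, cos 19.4°) = (-0.3322, 0.9432). H is at the origin and M lies 30.2 along u from H, so M = 30.2·u = (28.49, 10.03). Tangency of A1 to both parallel lines with radius 11.5 puts T and F at H ± 11.5·n: T = (-3.820, 10.85), F = (3.820, -10.85). Equal radii place W and P the same way about M: W = M + 11.5·n = (24.67, 20.88), P = M − 11.5·n = (32.31, -0.8158). Then |HP| = |P − H| = 32.32.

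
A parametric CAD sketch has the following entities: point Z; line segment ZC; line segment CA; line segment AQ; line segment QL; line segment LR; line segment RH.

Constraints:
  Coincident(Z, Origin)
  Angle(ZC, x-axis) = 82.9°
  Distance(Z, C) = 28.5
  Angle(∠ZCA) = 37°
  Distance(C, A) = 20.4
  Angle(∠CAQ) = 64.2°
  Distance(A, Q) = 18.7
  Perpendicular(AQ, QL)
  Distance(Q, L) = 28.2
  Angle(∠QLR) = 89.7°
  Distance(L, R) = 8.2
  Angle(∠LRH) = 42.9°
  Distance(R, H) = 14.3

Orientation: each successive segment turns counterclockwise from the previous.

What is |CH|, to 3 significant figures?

12.1

Z is at the origin; ZC runs at 82.9° with length 28.5, so C = (3.52, 28.3). ∠ZCA = 37.0° gives CA at -134° from the x-axis; with |CA| = 20.4, A = (-10.7, 13.6). ∠CAQ = 64.2° gives AQ at -18.3° from the x-axis; with |AQ| = 18.7, Q = (7.08, 7.76). AQ is perpendicular to QL, so QL runs at 71.7°; with |QL| = 28.2, L = (15.9, 34.5). ∠QLR = 89.7° gives LR at 162° from the x-axis; with |LR| = 8.2, R = (8.14, 37.1). ∠LRH = 42.9° gives RH at -60.9° from the x-axis; with |RH| = 14.3, H = (15.1, 24.6). Then |CH| = |H − C| = 12.1.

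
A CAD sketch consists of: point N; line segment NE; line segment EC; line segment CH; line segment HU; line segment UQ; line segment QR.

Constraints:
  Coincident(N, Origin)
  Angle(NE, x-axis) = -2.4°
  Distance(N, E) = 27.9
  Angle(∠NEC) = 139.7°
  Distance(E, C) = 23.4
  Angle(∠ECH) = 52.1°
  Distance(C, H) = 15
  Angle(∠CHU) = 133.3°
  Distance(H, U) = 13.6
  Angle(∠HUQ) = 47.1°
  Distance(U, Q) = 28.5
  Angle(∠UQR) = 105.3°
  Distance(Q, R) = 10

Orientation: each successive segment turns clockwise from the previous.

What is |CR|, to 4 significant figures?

6.894

∠HUQ = 47.1° gives UQ at 9.800° from the x-axis; with |UQ| = 28.5, Q = (47.54, -6.395). ∠UQR = 105.3° gives QR at -64.90° from the x-axis; with |QR| = 10.0, R = (51.78, -15.45). Then |CR| = |R − C| = 6.894.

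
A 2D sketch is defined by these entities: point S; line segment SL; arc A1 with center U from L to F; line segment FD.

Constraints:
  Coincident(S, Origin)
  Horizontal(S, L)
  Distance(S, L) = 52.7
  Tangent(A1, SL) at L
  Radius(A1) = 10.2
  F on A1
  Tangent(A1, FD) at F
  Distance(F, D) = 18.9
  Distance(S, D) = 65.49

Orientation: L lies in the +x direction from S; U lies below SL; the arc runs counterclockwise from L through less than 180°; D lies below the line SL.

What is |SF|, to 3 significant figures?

48.2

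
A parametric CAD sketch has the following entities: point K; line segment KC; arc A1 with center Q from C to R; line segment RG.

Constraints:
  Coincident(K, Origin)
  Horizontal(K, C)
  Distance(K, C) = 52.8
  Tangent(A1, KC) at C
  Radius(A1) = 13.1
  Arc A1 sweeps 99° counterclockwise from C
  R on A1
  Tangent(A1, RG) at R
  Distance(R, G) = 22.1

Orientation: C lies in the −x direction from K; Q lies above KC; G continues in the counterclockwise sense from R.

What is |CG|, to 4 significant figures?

38.17

K is at the origin; KC is horizontal with |KC| = 52.8 and C on the −x side, so C = (-52.80, 0.000). Tangency of A1 to KC means the radius QC is perpendicular to KC, so Q = C + (0, 13.1) = (-52.80, 13.10). On A1, C sits at bearing -90° from Q; a 99° counterclockwise sweep puts R at bearing 9°, so R = Q + 13.1·(cos 9°, sin 9°) = (-39.86, 15.15). Since A1 is tangent to RG there, QR ⟂ RG, so RG runs along (−sin 9°, cos 9°); with |RG| = 22.1, G = (-43.32, 36.98). Then |CG| = |G − C| = 38.17.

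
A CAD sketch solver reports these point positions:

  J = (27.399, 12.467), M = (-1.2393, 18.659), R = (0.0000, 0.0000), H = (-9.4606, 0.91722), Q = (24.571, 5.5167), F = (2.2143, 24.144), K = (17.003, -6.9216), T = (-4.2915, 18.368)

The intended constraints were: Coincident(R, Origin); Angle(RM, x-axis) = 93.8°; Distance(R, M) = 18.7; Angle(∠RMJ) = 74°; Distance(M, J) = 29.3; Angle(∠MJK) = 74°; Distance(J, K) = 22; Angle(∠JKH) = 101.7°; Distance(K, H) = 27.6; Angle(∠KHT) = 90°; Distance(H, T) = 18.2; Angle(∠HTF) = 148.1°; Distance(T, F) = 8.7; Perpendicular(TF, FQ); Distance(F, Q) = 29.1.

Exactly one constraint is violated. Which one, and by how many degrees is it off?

Perpendicular(TF, FQ) — off by 8.60°.

R = (0.00, 0.00) ✓; RM at 93.80° ✓; |RM| = 18.70 ✓; ∠RMJ = 74.00° ✓; |MJ| = 29.30 ✓; ∠MJK = 74.00° ✓; |JK| = 22.00 ✓; ∠JKH = 101.7° ✓; |KH| = 27.60 ✓; ∠KHT = 90.00° ✓; |HT| = 18.20 ✓; ∠HTF = 148.1° ✓; |TF| = 8.700 ✓; ∠(TF, FQ) = 81.40° ✗; |FQ| = 29.10 ✓.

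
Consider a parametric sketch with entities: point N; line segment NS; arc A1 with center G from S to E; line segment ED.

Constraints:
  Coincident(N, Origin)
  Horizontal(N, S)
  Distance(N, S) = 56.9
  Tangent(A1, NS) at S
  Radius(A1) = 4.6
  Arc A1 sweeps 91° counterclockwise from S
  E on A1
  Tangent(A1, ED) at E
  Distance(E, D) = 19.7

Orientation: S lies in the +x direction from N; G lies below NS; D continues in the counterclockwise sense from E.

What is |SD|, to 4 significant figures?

24.75

On A1, S sits at bearing 90° from G; a 91° counterclockwise sweep puts E at bearing 181°, so E = G + 4.6·(cos 181°, sin 181°) = (52.30, -4.680). Tangency of A1 to ED means the radius GE is perpendicular to ED, so ED runs along (−sin 181°, cos 181°); with |ED| = 19.7, D = (52.64, -24.38). Then |SD| = |D − S| = 24.75.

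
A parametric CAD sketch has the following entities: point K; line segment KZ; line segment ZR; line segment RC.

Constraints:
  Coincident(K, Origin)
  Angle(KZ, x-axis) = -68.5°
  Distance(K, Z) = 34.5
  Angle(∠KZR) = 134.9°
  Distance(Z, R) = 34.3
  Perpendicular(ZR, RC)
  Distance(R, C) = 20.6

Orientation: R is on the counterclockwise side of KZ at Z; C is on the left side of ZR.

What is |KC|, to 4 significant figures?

58.78

K is at the origin; KZ runs at -68.5° with length 34.5, so Z = 34.5·(cos -68.5°, sin -68.5°) = (12.64, -32.10). ∠KZR = 134.9°, so ZR runs at -68.5° + (180° − 134.9°) = -23.40° from the x-axis; with |ZR| = 34.3, R = Z + 34.3·(cos -23.40°, sin -23.40°) = (44.12, -45.72). ZR ⟂ RC; with |RC| = 20.6 on the left of ZR, C = R + 20.6·(0.3971, 0.9178) = (52.30, -26.82). Then |KC| = |C − K| = 58.78.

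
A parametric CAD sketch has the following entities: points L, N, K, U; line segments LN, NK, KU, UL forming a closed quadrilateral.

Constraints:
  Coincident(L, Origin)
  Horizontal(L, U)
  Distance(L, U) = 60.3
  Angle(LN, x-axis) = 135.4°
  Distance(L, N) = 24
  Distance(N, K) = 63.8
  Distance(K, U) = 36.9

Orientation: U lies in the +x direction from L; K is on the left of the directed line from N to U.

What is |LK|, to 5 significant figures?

55.648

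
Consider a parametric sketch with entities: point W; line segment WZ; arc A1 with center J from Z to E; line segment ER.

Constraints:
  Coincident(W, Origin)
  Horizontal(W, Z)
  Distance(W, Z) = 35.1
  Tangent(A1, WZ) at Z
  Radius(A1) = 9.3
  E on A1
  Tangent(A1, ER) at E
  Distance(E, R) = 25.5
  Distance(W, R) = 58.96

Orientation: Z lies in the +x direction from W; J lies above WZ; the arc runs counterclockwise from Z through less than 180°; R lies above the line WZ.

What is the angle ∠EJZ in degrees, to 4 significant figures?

78.75°

W is at the origin; WZ is horizontal with |WZ| = 35.1 and Z on the +x side, so Z = (35.10, 0.000). Since A1 is tangent to WZ there, JZ ⟂ WZ, so J = Z + (0, 9.3) = (35.10, 9.300). Since JE ⟂ ER (tangency), |JR| = √(9.3² + 25.5²) = 27.14 regardless of where E sits on A1. So R lies on both circle(W, 58.96) and circle(J, 27.14); the above-WZ intersection is R = (49.20, 32.50). E is the foot of the tangent from R: E = (44.22, 7.485).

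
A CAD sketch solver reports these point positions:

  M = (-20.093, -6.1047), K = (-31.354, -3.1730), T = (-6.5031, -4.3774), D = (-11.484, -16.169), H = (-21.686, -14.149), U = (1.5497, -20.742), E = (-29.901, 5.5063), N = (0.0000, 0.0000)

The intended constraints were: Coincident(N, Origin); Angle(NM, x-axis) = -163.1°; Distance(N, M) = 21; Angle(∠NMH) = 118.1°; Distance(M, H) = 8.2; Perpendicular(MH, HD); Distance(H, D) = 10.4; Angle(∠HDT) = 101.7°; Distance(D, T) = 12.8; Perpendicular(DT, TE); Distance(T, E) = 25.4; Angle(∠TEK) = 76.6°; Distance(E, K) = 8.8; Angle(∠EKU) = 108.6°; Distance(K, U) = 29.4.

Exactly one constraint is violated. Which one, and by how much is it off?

Distance(K, U) = 29.4 — off by 7.90.

N = (0.00, 0.00) ✓; NM at -163.1° ✓; |NM| = 21.00 ✓; ∠NMH = 118.1° ✓; |MH| = 8.201 ✓; ∠(MH, HD) = 90.00° ✓; |HD| = 10.40 ✓; ∠HDT = 101.7° ✓; |DT| = 12.80 ✓; ∠(DT, TE) = 90.00° ✓; |TE| = 25.40 ✓; ∠TEK = 76.60° ✓; |EK| = 8.800 ✓; ∠EKU = 108.6° ✓; |KU| = 37.30 ✗.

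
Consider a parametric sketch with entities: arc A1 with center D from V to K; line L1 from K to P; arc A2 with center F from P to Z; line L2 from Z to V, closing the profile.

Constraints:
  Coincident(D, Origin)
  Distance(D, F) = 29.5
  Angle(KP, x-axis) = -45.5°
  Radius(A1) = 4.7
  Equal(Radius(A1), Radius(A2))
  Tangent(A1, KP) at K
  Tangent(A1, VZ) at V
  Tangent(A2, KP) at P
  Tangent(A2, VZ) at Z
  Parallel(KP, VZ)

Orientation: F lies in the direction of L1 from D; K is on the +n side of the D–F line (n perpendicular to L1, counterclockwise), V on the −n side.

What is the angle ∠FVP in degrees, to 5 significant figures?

8.6218°

Tangency of A1 to both parallel lines with radius 4.7 puts K and V at D ± 4.7·n: K = (3.3523, 3.2943), V = (-3.3523, -3.2943). Equal radii place P and Z the same way about F: P = F + 4.7·n = (24.029, -17.747), Z = F − 4.7·n = (17.325, -24.335). Then cos ∠FVP = VF·VP / (|VF||VP|), giving 8.6218°.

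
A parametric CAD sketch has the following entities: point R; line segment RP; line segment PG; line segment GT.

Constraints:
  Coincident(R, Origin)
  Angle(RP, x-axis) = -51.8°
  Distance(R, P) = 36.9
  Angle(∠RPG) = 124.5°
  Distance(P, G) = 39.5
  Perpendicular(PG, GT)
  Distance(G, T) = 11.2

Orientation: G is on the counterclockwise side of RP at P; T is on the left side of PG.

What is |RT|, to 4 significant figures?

63.38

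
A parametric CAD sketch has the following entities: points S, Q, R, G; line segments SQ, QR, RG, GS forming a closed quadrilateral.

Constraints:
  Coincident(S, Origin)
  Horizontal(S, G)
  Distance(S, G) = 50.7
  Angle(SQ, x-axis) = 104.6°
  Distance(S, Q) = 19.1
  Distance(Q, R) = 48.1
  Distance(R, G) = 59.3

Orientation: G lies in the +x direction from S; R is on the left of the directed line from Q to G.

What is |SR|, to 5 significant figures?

60.821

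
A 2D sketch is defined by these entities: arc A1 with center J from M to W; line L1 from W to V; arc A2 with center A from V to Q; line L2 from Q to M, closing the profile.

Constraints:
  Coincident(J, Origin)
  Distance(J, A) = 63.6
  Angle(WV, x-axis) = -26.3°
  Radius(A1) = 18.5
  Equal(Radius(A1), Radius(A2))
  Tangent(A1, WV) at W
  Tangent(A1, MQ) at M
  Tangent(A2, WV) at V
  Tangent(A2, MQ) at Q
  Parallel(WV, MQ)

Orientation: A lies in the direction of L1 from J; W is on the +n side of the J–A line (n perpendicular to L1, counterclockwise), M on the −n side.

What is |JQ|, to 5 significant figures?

66.236

The slot axis is L1's direction at -26.3°, so u = (cos -26.3°, sin -26.3°) = (0.89649, -0.44307) and n = (−sin -26.3°, cos -26.3°) = (0.44307, 0.89649). J is at the origin and A lies 63.6 along u from J, so A = 63.6·u = (57.017, -28.179). Tangency of A1 to both parallel lines with radius 18.5 puts W and M at J ± 18.5·n: W = (8.1968, 16.585), M = (-8.1968, -16.585). Equal radii place V and Q the same way about A: V = A + 18.5·n = (65.213, -11.594), Q = A − 18.5·n = (48.820, -44.764). Then |JQ| = |Q − J| = 66.236.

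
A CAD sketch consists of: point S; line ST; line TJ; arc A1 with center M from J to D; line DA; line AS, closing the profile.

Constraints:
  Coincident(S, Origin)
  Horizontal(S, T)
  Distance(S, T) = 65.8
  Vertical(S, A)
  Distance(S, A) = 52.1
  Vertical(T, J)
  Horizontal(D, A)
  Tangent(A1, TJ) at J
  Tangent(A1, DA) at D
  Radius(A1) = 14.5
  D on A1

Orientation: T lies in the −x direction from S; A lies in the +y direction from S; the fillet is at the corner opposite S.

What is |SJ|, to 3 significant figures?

75.8

S is at the origin; S and T share the same y with |ST| = 65.8 and T on the −x side, so T = (-65.8, 0.00). S and A share the same x with |SA| = 52.1 and A on the +y side, so A = (0.00, 52.1). The virtual corner opposite S is at (-65.8, 52.1). The tangent condition forces MJ to be normal to TJ and since A1 is tangent to DA there, MD ⟂ DA, with radius 14.5, so the center M sits 14.5 in from both sides at M = (-51.3, 37.6). That places the tangent points at J = (-65.8, 37.6) on TJ and D = (-51.3, 52.1) on DA. Then |SJ| = |J − S| = 75.8.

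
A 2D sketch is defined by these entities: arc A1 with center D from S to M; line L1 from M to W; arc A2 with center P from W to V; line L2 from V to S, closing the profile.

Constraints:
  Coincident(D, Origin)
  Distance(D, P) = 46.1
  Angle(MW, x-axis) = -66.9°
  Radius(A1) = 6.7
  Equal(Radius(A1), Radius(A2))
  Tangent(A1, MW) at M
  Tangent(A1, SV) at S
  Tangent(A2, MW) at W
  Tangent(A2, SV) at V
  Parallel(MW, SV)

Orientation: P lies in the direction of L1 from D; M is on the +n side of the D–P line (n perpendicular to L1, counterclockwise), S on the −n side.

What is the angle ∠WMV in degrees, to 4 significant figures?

16.21°

The slot axis is L1's direction at -66.9°, so u = (cos -66.9°, sin -66.9°) = (0.3923, -0.9198) and n = (−sin -66.9°, cos -66.9°) = (0.9198, 0.3923). D is at the origin and P lies 46.1 along u from D, so P = 46.1·u = (18.09, -42.40). Tangency of A1 to both parallel lines with radius 6.7 puts M and S at D ± 6.7·n: M = (6.163, 2.629), S = (-6.163, -2.629). Equal radii place W and V the same way about P: W = P + 6.7·n = (24.25, -39.78), V = P − 6.7·n = (11.92, -45.03). Then cos ∠WMV = MW·MV / (|MW||MV|), giving 16.21°.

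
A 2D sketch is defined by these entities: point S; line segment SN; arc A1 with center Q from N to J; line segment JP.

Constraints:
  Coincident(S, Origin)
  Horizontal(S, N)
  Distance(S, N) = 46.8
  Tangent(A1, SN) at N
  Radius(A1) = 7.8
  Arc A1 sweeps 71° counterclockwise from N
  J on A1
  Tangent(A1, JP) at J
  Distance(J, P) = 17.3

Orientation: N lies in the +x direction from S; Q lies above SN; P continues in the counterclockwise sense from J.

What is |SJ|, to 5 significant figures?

54.430

S is at the origin; SN is horizontal with |SN| = 46.8 and N on the +x side, so N = (46.800, 0.0000). A1 meets SN tangentially, so QN is at right angles to SN, so Q = N + (0, 7.8) = (46.800, 7.8000). On A1, N sits at bearing -90° from Q; a 71° counterclockwise sweep puts J at bearing -19°, so J = Q + 7.8·(cos -19°, sin -19°) = (54.175, 5.2606). Then |SJ| = |J − S| = 54.430.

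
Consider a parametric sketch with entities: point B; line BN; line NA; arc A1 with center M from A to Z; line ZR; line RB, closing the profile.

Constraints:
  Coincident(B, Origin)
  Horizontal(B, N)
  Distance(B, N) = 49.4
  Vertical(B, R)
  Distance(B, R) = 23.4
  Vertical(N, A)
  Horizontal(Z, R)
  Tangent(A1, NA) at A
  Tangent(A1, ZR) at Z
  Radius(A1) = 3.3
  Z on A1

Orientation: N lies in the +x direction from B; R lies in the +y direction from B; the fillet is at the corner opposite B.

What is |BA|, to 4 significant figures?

53.33

B is at the origin; BN is horizontal with |BN| = 49.4 and N on the +x side, so N = (49.40, 0.000). B and R share the same x with |BR| = 23.4 and R on the +y side, so R = (0.000, 23.40). The virtual corner opposite B is at (49.40, 23.40). A1 meets NA tangentially, so MA is at right angles to NA and since A1 is tangent to ZR there, MZ ⟂ ZR, with radius 3.3, so the center M sits 3.3 in from both sides at M = (46.10, 20.10). That places the tangent points at A = (49.40, 20.10) on NA and Z = (46.10, 23.40) on ZR. Then |BA| = |A − B| = 53.33.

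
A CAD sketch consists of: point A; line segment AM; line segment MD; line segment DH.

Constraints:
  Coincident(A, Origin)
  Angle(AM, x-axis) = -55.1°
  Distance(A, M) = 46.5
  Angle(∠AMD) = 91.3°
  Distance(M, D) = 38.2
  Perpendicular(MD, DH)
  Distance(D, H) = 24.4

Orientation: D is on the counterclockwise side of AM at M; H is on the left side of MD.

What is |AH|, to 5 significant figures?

45.043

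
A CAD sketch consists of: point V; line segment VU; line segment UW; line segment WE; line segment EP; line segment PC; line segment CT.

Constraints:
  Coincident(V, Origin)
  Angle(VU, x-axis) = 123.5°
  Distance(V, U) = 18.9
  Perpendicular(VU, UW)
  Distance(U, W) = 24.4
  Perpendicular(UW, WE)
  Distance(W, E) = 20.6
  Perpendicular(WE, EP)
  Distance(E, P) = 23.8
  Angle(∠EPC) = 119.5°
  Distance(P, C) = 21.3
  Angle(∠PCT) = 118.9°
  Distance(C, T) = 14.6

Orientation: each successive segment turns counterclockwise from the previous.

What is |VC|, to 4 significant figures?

19.53

V is at the origin; VU runs at 123.5° with length 18.9, so U = (-10.43, 15.76). VU is perpendicular to UW, so UW runs at -146.5°; with |UW| = 24.4, W = (-30.78, 2.293). UW ⟂ WE, so WE runs at -56.50°; with |WE| = 20.6, E = (-19.41, -14.88). WE is perpendicular to EP, so EP runs at 33.50°; with |EP| = 23.8, P = (0.4380, -1.749). ∠EPC = 119.5° gives PC at 94.00° from the x-axis; with |PC| = 21.3, C = (-1.048, 19.50). Then |VC| = |C − V| = 19.53.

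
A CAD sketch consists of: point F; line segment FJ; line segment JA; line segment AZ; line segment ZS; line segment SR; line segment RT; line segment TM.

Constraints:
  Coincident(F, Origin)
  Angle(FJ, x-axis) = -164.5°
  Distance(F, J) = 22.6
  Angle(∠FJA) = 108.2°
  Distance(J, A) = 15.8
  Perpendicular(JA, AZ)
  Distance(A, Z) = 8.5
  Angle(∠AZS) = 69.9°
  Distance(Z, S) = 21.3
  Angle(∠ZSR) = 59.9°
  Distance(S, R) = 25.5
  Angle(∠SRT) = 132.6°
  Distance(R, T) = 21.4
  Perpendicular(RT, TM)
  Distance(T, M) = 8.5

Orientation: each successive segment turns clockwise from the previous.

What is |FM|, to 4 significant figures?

49.52

F is at the origin; FJ runs at -164.5° with length 22.6, so J = (-21.78, -6.040). ∠FJA = 108.2° gives JA at 123.7° from the x-axis; with |JA| = 15.8, A = (-30.54, 7.105). JA ⟂ AZ, so AZ runs at 33.70°; with |AZ| = 8.5, Z = (-23.47, 11.82). ∠AZS = 69.9° gives ZS at -76.40° from the x-axis; with |ZS| = 21.3, S = (-18.46, -8.881). ∠ZSR = 59.9° gives SR at 163.5° from the x-axis; with |SR| = 25.5, R = (-42.91, -1.639). ∠SRT = 132.6° gives RT at 116.1° from the x-axis; with |RT| = 21.4, T = (-52.33, 17.58). RT is perpendicular to TM, so TM runs at 26.10°; with |TM| = 8.5, M = (-44.70, 21.32). Then |FM| = |M − F| = 49.52.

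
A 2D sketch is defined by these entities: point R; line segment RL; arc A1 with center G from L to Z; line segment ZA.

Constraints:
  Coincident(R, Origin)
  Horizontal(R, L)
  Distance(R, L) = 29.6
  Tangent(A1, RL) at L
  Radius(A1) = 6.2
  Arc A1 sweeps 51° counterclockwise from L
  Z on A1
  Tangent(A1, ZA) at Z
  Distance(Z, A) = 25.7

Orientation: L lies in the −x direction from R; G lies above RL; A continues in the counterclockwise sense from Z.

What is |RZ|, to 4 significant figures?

24.89

R is at the origin; R and L share the same y with |RL| = 29.6 and L on the −x side, so L = (-29.60, 0.000). Since A1 is tangent to RL there, GL ⟂ RL, so G = L + (0, 6.2) = (-29.60, 6.200). On A1, L sits at bearing -90° from G; a 51° counterclockwise sweep puts Z at bearing -39°, so Z = G + 6.2·(cos -39°, sin -39°) = (-24.78, 2.298). Then |RZ| = |Z − R| = 24.89.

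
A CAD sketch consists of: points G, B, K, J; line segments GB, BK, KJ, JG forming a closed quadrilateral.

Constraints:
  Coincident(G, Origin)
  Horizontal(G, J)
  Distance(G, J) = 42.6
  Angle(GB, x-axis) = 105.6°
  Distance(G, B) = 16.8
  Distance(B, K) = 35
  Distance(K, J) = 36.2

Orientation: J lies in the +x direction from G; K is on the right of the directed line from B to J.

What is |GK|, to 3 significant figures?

18.6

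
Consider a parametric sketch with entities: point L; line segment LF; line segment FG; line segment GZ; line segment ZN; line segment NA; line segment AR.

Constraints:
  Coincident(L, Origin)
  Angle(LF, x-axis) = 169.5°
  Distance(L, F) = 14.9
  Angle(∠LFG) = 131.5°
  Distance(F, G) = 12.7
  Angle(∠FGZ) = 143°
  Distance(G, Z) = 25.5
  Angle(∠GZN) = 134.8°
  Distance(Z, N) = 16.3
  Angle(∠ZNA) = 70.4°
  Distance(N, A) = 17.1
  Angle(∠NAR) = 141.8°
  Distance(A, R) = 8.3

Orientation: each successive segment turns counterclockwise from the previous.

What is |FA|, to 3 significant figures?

33.6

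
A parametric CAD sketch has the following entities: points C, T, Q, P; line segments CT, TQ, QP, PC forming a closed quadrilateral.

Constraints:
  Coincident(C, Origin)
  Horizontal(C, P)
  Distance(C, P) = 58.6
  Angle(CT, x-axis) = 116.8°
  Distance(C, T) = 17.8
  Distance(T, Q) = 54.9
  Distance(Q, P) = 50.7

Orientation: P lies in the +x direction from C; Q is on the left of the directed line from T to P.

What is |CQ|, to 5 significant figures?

59.664

Checks: |TQ| = 54.90 ✓; |QP| = 50.70 ✓.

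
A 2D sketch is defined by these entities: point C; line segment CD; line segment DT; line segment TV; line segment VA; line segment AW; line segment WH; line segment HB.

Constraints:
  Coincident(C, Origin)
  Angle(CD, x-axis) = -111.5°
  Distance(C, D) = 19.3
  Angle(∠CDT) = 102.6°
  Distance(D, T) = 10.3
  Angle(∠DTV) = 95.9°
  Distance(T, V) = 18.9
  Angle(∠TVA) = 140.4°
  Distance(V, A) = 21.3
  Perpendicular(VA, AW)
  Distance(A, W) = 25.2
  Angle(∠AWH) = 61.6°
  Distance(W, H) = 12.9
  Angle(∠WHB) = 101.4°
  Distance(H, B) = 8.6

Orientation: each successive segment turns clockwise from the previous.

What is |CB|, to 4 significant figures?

4.353

∠AWH = 61.6° gives WH at -161.0° from the x-axis; with |WH| = 12.9, H = (4.510, -3.068). ∠WHB = 101.4° gives HB at 120.4° from the x-axis; with |HB| = 8.6, B = (0.1577, 4.350). Then |CB| = |B − C| = 4.353.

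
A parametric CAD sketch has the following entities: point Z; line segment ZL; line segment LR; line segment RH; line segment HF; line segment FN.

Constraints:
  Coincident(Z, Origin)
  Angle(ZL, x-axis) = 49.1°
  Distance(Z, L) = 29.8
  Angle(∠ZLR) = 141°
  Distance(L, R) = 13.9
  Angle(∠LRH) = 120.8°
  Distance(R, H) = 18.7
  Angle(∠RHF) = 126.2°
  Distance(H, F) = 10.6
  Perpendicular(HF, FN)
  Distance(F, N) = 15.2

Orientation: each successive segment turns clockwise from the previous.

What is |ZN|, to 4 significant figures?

28.52

Z is at the origin; ZL runs at 49.1° with length 29.8, so L = (19.51, 22.52). ∠ZLR = 141.0° gives LR at 10.10° from the x-axis; with |LR| = 13.9, R = (33.20, 24.96). ∠LRH = 120.8° gives RH at -49.10° from the x-axis; with |RH| = 18.7, H = (45.44, 10.83). ∠RHF = 126.2° gives HF at -102.9° from the x-axis; with |HF| = 10.6, F = (43.07, 0.4951). HF ⟂ FN, so FN runs at 167.1°; with |FN| = 15.2, N = (28.26, 3.889). Then |ZN| = |N − Z| = 28.52.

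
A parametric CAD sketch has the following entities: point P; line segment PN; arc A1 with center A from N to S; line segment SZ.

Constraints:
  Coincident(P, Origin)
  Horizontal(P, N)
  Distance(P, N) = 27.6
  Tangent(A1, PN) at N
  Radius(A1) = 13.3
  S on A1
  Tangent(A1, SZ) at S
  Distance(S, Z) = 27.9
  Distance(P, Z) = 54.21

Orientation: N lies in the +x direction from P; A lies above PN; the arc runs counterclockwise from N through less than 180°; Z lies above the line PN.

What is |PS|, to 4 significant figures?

43.85

Checks: |AS| = 13.30 ✓; ∠(AS, SZ) = 90.00° ✓; |SZ| = 27.90 ✓; |PZ| = 54.21 ✓.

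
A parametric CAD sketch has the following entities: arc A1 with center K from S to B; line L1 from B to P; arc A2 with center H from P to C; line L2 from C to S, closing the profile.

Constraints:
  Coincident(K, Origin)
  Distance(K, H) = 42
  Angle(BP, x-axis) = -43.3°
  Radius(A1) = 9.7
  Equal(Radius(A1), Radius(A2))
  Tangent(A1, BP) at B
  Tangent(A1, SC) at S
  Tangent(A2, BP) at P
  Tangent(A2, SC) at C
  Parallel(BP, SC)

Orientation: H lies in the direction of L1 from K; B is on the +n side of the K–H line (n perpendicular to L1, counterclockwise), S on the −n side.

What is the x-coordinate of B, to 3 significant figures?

6.65

The slot axis is L1's direction at -43.3°, so u = (cos -43.3°, sin -43.3°) = (0.728, -0.686) and n = (−sin -43.3°, cos -43.3°) = (0.686, 0.728). K is at the origin and H lies 42.0 along u from K, so H = 42.0·u = (30.6, -28.8). Tangency of A1 to both parallel lines with radius 9.7 puts B and S at K ± 9.7·n: B = (6.65, 7.06), S = (-6.65, -7.06). So B.x = 6.65.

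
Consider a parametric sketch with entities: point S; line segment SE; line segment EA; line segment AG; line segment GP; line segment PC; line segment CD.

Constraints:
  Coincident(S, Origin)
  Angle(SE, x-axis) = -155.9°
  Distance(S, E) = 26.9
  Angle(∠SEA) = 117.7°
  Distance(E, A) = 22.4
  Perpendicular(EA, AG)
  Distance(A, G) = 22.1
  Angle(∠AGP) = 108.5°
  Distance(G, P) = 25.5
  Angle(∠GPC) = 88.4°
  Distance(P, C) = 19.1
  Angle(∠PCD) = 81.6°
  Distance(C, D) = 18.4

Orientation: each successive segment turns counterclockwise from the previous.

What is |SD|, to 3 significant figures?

27.6

∠GPC = 88.4° gives PC at 160° from the x-axis; with |PC| = 19.1, C = (-12.2, -4.41). ∠PCD = 81.6° gives CD at -102° from the x-axis; with |CD| = 18.4, D = (-16.1, -22.4). Then |SD| = |D − S| = 27.6.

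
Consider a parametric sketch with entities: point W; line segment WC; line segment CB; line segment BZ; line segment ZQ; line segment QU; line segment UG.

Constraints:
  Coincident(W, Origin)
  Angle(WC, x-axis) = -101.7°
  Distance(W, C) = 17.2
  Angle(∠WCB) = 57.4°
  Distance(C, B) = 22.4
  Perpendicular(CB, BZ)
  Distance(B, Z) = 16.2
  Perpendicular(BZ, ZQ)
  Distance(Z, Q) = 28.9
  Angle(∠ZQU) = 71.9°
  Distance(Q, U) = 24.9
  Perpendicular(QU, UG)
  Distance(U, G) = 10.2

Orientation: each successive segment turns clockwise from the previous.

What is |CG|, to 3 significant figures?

11.7

W is at the origin; WC runs at -101.7° with length 17.2, so C = (-3.49, -16.8). ∠WCB = 57.4° gives CB at 136° from the x-axis; with |CB| = 22.4, B = (-19.5, -1.20). CB ⟂ BZ, so BZ runs at 45.7°; with |BZ| = 16.2, Z = (-8.21, 10.4). The perpendicularity gives ZQ at right angles to BZ, so ZQ runs at -44.3°; with |ZQ| = 28.9, Q = (12.5, -9.79). ∠ZQU = 71.9° gives QU at -152° from the x-axis; with |QU| = 24.9, U = (-9.59, -21.3). QU is perpendicular to UG, so UG runs at 118°; with |UG| = 10.2, G = (-14.3, -12.3). Then |CG| = |G − C| = 11.7.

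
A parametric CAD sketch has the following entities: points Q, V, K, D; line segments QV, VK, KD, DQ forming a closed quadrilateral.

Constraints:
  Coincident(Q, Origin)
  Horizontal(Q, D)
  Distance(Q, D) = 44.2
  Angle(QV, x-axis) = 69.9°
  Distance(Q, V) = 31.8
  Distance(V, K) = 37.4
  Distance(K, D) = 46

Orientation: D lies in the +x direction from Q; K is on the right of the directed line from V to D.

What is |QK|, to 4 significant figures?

5.617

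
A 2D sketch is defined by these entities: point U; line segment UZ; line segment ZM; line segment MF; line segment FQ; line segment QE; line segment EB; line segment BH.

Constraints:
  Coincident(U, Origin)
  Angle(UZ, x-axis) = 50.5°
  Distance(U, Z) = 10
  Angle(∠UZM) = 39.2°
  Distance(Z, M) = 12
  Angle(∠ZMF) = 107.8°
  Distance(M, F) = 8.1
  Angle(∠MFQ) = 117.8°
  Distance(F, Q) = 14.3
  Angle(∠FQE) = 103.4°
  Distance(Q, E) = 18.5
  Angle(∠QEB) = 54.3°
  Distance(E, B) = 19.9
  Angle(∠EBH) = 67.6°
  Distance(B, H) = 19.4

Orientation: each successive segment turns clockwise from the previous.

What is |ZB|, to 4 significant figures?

6.911

∠FQE = 103.4° gives QE at 58.70° from the x-axis; with |QE| = 18.5, E = (-1.980, 19.15). ∠QEB = 54.3° gives EB at -67.00° from the x-axis; with |EB| = 19.9, B = (5.795, 0.8287). Then |ZB| = |B − Z| = 6.911.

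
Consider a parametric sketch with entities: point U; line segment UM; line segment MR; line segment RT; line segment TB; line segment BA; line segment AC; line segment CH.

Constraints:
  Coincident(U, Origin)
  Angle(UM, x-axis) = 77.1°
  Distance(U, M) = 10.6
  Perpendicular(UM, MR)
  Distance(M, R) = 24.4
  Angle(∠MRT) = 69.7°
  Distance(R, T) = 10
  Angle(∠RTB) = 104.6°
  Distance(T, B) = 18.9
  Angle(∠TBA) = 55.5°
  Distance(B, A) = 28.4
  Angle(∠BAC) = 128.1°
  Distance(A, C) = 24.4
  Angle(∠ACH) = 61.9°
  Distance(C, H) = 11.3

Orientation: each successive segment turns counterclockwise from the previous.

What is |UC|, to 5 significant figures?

50.809

∠TBA = 55.5° gives BA at 117.30° from the x-axis; with |BA| = 28.4, A = (-14.404, 28.731). ∠BAC = 128.1° gives AC at 169.20° from the x-axis; with |AC| = 24.4, C = (-38.372, 33.303). Then |UC| = |C − U| = 50.809.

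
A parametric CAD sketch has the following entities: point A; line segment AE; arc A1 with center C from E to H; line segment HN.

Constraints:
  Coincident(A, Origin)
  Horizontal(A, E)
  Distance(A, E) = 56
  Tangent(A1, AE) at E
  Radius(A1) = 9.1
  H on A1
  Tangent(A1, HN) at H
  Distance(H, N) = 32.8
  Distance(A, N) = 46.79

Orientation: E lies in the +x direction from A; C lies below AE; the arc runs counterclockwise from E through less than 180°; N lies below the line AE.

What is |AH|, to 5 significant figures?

48.222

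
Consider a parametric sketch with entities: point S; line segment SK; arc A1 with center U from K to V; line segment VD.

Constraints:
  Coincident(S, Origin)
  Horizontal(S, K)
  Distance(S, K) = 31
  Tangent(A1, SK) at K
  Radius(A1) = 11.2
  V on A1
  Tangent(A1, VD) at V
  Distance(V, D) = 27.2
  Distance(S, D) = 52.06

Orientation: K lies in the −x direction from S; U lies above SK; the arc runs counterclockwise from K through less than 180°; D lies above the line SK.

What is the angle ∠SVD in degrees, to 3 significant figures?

153°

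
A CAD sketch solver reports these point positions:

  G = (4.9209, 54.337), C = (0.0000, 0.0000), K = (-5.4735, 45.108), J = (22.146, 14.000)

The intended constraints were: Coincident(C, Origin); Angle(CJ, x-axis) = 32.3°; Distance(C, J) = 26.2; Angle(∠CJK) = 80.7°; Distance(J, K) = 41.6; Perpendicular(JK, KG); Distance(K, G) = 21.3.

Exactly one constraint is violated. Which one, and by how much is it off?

Distance(K, G) = 21.3 — off by 7.40.

C = (0.00, 0.00) ✓; CJ at 32.30° ✓; |CJ| = 26.20 ✓; ∠CJK = 80.70° ✓; |JK| = 41.60 ✓; ∠(JK, KG) = 90.00° ✓; |KG| = 13.90 ✗.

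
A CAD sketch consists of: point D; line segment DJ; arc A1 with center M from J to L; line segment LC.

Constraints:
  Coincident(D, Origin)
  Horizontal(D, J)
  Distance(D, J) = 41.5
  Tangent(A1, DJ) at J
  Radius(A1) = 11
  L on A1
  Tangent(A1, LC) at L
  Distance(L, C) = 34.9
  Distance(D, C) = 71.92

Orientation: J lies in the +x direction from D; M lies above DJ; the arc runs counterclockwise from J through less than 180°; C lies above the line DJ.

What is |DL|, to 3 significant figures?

53.3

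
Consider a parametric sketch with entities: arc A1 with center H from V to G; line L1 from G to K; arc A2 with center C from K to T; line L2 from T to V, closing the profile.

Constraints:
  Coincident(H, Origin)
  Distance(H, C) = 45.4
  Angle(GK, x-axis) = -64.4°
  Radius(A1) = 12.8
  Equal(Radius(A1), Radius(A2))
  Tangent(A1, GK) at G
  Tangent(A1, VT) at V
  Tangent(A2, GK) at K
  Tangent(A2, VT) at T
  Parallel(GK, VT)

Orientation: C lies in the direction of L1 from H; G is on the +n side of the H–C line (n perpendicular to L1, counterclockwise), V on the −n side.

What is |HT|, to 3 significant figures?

47.2

Tangency of A1 to both parallel lines with radius 12.8 puts G and V at H ± 12.8·n: G = (11.5, 5.53), V = (-11.5, -5.53). Equal radii place K and T the same way about C: K = C + 12.8·n = (31.2, -35.4), T = C − 12.8·n = (8.07, -46.5). Then |HT| = |T − H| = 47.2.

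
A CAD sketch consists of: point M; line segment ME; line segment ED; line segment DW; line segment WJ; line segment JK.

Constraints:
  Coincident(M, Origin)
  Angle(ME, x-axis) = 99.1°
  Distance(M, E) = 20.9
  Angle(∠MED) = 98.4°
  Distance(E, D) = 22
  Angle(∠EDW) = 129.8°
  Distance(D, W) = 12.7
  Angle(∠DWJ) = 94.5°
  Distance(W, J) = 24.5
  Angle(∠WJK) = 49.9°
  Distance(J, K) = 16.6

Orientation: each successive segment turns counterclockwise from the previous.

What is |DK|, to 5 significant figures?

14.804

M is at the origin; ME runs at 99.1° with length 20.9, so E = (-3.3055, 20.637). ∠MED = 98.4° gives ED at -179.30° from the x-axis; with |ED| = 22.0, D = (-25.304, 20.368). ∠EDW = 129.8° gives DW at -129.10° from the x-axis; with |DW| = 12.7, W = (-33.313, 10.512). ∠DWJ = 94.5° gives WJ at -43.600° from the x-axis; with |WJ| = 24.5, J = (-15.571, -6.3833). ∠WJK = 49.9° gives JK at 86.500° from the x-axis; with |JK| = 16.6, K = (-14.558, 10.186). Then |DK| = |K − D| = 14.804.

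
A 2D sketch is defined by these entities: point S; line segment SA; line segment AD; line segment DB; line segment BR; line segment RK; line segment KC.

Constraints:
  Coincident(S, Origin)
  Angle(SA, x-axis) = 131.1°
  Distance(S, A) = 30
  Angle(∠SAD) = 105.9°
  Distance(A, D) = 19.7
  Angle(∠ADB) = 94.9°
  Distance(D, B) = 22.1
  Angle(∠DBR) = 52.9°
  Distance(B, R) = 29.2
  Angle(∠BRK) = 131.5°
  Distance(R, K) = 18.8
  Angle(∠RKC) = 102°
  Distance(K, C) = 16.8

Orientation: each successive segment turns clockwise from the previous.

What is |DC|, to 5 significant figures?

20.863

S is at the origin; SA runs at 131.1° with length 30.0, so A = (-19.721, 22.607). ∠SAD = 105.9° gives AD at 57.000° from the x-axis; with |AD| = 19.7, D = (-8.9919, 39.129). ∠ADB = 94.9° gives DB at -28.100° from the x-axis; with |DB| = 22.1, B = (10.503, 28.719). ∠DBR = 52.9° gives BR at -155.20° from the x-axis; with |BR| = 29.2, R = (-16.004, 16.471). ∠BRK = 131.5° gives RK at 156.30° from the x-axis; with |RK| = 18.8, K = (-33.218, 24.028). ∠RKC = 102.0° gives KC at 78.300° from the x-axis; with |KC| = 16.8, C = (-29.812, 40.479). Then |DC| = |C − D| = 20.863.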